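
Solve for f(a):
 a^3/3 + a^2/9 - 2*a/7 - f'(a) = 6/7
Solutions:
 f(a) = C1 + a^4/12 + a^3/27 - a^2/7 - 6*a/7


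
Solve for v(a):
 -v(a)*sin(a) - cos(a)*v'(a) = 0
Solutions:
 v(a) = C1*cos(a)


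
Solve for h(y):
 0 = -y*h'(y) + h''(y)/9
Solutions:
 h(y) = C1 + C2*erfi(3*sqrt(2)*y/2)


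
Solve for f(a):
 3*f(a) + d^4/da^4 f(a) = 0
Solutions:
 f(a) = (C1*sin(sqrt(2)*3^(1/4)*a/2) + C2*cos(sqrt(2)*3^(1/4)*a/2))*exp(-sqrt(2)*3^(1/4)*a/2) + (C3*sin(sqrt(2)*3^(1/4)*a/2) + C4*cos(sqrt(2)*3^(1/4)*a/2))*exp(sqrt(2)*3^(1/4)*a/2)


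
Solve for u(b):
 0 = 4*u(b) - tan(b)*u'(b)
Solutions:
 u(b) = C1*sin(b)^4


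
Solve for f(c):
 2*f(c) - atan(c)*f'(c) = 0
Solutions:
 f(c) = C1*exp(2*Integral(1/atan(c), c))


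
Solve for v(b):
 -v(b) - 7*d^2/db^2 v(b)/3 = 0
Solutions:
 v(b) = C1*sin(sqrt(21)*b/7) + C2*cos(sqrt(21)*b/7)


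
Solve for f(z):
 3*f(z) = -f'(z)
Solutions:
 f(z) = C1*exp(-3*z)


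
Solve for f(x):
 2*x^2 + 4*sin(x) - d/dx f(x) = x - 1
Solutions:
 f(x) = C1 + 2*x^3/3 - x^2/2 + x - 4*cos(x)


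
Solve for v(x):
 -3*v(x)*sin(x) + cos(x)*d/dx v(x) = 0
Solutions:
 v(x) = C1/cos(x)^3


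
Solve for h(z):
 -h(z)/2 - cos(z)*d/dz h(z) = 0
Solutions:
 h(z) = C1*(sin(z) - 1)^(1/4)/(sin(z) + 1)^(1/4)


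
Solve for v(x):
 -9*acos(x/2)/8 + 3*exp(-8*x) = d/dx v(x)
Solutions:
 v(x) = C1 - 9*x*acos(x/2)/8 + 9*sqrt(4 - x^2)/8 - 3*exp(-8*x)/8


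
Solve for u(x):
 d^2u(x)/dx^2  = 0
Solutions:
 u(x) = C1 + C2*x


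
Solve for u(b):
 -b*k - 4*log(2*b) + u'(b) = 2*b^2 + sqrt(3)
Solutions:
 u(b) = C1 + 2*b^3/3 + b^2*k/2 + 4*b*log(b) - 4*b + sqrt(3)*b + b*log(16)


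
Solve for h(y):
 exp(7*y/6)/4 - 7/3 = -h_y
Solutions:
 h(y) = C1 + 7*y/3 - 3*exp(7*y/6)/14


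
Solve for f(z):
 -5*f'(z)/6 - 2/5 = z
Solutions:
 f(z) = C1 - 3*z^2/5 - 12*z/25


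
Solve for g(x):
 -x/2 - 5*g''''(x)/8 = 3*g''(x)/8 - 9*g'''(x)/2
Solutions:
 g(x) = C1 + C2*x + C3*exp(x*(18 - sqrt(309))/5) + C4*exp(x*(sqrt(309) + 18)/5) - 2*x^3/9 - 8*x^2


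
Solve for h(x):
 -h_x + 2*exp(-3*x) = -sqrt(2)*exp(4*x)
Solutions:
 h(x) = C1 + sqrt(2)*exp(4*x)/4 - 2*exp(-3*x)/3


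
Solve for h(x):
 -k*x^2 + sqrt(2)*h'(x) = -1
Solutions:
 h(x) = C1 + sqrt(2)*k*x^3/6 - sqrt(2)*x/2


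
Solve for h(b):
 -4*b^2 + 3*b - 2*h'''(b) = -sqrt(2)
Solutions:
 h(b) = C1 + C2*b + C3*b^2 - b^5/30 + b^4/16 + sqrt(2)*b^3/12


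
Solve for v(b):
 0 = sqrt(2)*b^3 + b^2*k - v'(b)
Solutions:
 v(b) = C1 + sqrt(2)*b^4/4 + b^3*k/3


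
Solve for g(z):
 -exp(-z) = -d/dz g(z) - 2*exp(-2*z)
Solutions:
 g(z) = C1 - exp(-z) + exp(-2*z)


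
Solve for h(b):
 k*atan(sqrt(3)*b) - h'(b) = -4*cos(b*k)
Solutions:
 h(b) = C1 + k*(b*atan(sqrt(3)*b) - sqrt(3)*log(3*b^2 + 1)/6) + 4*Piecewise((sin(b*k)/k, Ne(k, 0)), (b, True))


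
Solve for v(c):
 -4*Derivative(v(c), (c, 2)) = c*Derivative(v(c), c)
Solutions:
 v(c) = C1 + C2*erf(sqrt(2)*c/4)


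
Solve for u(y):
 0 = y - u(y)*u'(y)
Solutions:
 u(y) = -sqrt(C1 + y^2)
 u(y) = sqrt(C1 + y^2)


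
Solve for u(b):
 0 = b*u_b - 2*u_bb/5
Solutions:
 u(b) = C1 + C2*erfi(sqrt(5)*b/2)


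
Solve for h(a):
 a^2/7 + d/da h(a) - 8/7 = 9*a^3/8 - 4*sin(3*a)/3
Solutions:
 h(a) = C1 + 9*a^4/32 - a^3/21 + 8*a/7 + 4*cos(3*a)/9


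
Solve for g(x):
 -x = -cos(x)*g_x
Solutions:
 g(x) = C1 + Integral(x/cos(x), x)


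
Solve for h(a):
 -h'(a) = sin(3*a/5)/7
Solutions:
 h(a) = C1 + 5*cos(3*a/5)/21


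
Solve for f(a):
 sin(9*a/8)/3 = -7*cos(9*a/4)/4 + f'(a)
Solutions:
 f(a) = C1 + 7*sin(9*a/4)/9 - 8*cos(9*a/8)/27


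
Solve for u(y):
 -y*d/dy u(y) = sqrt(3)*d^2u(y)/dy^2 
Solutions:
 u(y) = C1 + C2*erf(sqrt(2)*3^(3/4)*y/6)


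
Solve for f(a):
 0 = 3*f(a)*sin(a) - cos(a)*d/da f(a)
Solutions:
 f(a) = C1/cos(a)^3


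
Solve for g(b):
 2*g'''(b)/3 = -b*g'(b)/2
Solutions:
 g(b) = C1 + Integral(C2*airyai(-6^(1/3)*b/2) + C3*airybi(-6^(1/3)*b/2), b)


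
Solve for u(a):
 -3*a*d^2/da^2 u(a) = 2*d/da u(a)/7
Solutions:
 u(a) = C1 + C2*a^(19/21)


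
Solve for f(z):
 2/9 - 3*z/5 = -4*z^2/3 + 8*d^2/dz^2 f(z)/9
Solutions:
 f(z) = C1 + C2*z + z^4/8 - 9*z^3/80 + z^2/8


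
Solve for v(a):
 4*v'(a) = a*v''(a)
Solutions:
 v(a) = C1 + C2*a^5


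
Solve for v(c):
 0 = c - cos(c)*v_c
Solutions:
 v(c) = C1 + Integral(c/cos(c), c)


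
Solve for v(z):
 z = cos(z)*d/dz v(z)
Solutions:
 v(z) = C1 + Integral(z/cos(z), z)


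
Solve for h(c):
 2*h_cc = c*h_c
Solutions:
 h(c) = C1 + C2*erfi(c/2)


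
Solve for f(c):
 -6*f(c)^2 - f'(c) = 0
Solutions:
 f(c) = 1/(C1 + 6*c)


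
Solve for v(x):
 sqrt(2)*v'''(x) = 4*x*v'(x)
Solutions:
 v(x) = C1 + Integral(C2*airyai(sqrt(2)*x) + C3*airybi(sqrt(2)*x), x)


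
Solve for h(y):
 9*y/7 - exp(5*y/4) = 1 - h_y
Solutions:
 h(y) = C1 - 9*y^2/14 + y + 4*exp(5*y/4)/5


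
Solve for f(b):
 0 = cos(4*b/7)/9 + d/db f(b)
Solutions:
 f(b) = C1 - 7*sin(4*b/7)/36


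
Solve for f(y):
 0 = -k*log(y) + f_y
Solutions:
 f(y) = C1 + k*y*log(y) - k*y


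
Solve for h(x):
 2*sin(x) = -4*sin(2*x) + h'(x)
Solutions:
 h(x) = C1 + 4*sin(x)^2 - 2*cos(x)


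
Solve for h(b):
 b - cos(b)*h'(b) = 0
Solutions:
 h(b) = C1 + Integral(b/cos(b), b)


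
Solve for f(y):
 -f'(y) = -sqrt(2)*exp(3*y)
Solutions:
 f(y) = C1 + sqrt(2)*exp(3*y)/3


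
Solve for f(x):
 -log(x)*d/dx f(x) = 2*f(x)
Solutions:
 f(x) = C1*exp(-2*li(x))


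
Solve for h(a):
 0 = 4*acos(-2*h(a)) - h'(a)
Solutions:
 Integral(1/acos(-2*_y), (_y, h(a))) = C1 + 4*a


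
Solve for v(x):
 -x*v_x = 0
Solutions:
 v(x) = C1


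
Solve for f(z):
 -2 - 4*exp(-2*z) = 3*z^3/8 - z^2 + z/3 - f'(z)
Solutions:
 f(z) = C1 + 3*z^4/32 - z^3/3 + z^2/6 + 2*z - 2*exp(-2*z)


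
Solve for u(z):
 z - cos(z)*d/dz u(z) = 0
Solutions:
 u(z) = C1 + Integral(z/cos(z), z)


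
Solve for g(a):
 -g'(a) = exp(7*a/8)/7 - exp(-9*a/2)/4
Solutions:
 g(a) = C1 - 8*exp(7*a/8)/49 - exp(-9*a/2)/18


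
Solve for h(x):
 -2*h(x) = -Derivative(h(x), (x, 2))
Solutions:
 h(x) = C1*exp(-sqrt(2)*x) + C2*exp(sqrt(2)*x)


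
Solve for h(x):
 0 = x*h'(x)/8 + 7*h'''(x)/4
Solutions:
 h(x) = C1 + Integral(C2*airyai(-14^(2/3)*x/14) + C3*airybi(-14^(2/3)*x/14), x)


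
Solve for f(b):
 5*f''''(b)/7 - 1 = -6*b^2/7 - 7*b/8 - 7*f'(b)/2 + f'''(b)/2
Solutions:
 f(b) = C1 + C2*exp(b*(7*7^(1/3)/(60*sqrt(501) + 1343)^(1/3) + 14 + 7^(2/3)*(60*sqrt(501) + 1343)^(1/3))/60)*sin(sqrt(3)*7^(1/3)*b*(-7^(1/3)*(60*sqrt(501) + 1343)^(1/3) + 7/(60*sqrt(501) + 1343)^(1/3))/60) + C3*exp(b*(7*7^(1/3)/(60*sqrt(501) + 1343)^(1/3) + 14 + 7^(2/3)*(60*sqrt(501) + 1343)^(1/3))/60)*cos(sqrt(3)*7^(1/3)*b*(-7^(1/3)*(60*sqrt(501) + 1343)^(1/3) + 7/(60*sqrt(501) + 1343)^(1/3))/60) + C4*exp(b*(-7^(2/3)*(60*sqrt(501) + 1343)^(1/3) - 7*7^(1/3)/(60*sqrt(501) + 1343)^(1/3) + 7)/30) - 4*b^3/49 - b^2/8 + 74*b/343


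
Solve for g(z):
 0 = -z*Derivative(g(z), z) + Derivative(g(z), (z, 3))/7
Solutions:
 g(z) = C1 + Integral(C2*airyai(7^(1/3)*z) + C3*airybi(7^(1/3)*z), z)


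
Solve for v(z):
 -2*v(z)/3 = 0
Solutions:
 v(z) = 0


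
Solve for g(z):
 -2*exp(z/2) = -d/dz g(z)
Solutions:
 g(z) = C1 + 4*exp(z/2)


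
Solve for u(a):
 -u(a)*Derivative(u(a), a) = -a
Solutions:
 u(a) = -sqrt(C1 + a^2)
 u(a) = sqrt(C1 + a^2)


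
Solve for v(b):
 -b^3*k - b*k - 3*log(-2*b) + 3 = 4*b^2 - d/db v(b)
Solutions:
 v(b) = C1 + b^4*k/4 + 4*b^3/3 + b^2*k/2 + 3*b*log(-b) + 3*b*(-2 + log(2))


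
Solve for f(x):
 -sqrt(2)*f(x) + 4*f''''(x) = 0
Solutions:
 f(x) = C1*exp(-2^(5/8)*x/2) + C2*exp(2^(5/8)*x/2) + C3*sin(2^(5/8)*x/2) + C4*cos(2^(5/8)*x/2)


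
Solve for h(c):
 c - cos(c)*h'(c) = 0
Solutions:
 h(c) = C1 + Integral(c/cos(c), c)


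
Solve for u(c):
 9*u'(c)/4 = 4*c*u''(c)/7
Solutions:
 u(c) = C1 + C2*c^(79/16)


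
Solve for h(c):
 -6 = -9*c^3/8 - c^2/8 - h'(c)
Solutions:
 h(c) = C1 - 9*c^4/32 - c^3/24 + 6*c


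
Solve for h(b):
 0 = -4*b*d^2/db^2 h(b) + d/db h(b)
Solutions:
 h(b) = C1 + C2*b^(5/4)


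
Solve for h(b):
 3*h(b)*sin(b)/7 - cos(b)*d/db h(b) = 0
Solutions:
 h(b) = C1/cos(b)^(3/7)


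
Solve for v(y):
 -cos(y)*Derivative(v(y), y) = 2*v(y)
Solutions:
 v(y) = C1*(sin(y) - 1)/(sin(y) + 1)


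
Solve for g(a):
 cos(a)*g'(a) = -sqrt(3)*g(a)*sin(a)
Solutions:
 g(a) = C1*cos(a)^(sqrt(3))


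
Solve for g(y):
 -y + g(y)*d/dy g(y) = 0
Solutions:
 g(y) = -sqrt(C1 + y^2)
 g(y) = sqrt(C1 + y^2)


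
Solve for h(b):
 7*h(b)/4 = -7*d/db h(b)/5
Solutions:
 h(b) = C1*exp(-5*b/4)


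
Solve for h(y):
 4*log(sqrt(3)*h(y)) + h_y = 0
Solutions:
 Integral(1/(2*log(_y) + log(3)), (_y, h(y)))/2 = C1 - y


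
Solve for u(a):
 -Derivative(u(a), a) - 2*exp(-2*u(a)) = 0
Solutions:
 u(a) = log(-sqrt(C1 - 4*a))
 u(a) = log(C1 - 4*a)/2


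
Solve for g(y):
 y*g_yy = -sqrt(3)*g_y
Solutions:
 g(y) = C1 + C2*y^(1 - sqrt(3))


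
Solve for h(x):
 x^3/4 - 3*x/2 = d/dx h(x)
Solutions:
 h(x) = C1 + x^4/16 - 3*x^2/4


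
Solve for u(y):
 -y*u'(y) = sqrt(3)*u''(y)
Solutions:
 u(y) = C1 + C2*erf(sqrt(2)*3^(3/4)*y/6)


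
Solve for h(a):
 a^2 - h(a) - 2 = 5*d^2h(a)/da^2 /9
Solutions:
 h(a) = C1*sin(3*sqrt(5)*a/5) + C2*cos(3*sqrt(5)*a/5) + a^2 - 28/9


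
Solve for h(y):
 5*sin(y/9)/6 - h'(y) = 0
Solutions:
 h(y) = C1 - 15*cos(y/9)/2


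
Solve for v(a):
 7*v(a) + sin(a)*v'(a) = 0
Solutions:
 v(a) = C1*sqrt(cos(a) + 1)*(cos(a)^3 + 3*cos(a)^2 + 3*cos(a) + 1)/(sqrt(cos(a) - 1)*(cos(a)^3 - 3*cos(a)^2 + 3*cos(a) - 1))


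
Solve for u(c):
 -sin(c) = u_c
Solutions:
 u(c) = C1 + cos(c)


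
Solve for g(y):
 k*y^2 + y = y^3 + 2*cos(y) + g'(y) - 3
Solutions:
 g(y) = C1 + k*y^3/3 - y^4/4 + y^2/2 + 3*y - 2*sin(y)


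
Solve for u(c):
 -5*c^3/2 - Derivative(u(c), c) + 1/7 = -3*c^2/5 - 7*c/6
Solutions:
 u(c) = C1 - 5*c^4/8 + c^3/5 + 7*c^2/12 + c/7


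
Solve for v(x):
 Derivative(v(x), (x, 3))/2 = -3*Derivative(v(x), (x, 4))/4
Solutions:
 v(x) = C1 + C2*x + C3*x^2 + C4*exp(-2*x/3)


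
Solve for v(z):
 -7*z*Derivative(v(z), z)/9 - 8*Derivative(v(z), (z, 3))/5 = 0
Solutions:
 v(z) = C1 + Integral(C2*airyai(-105^(1/3)*z/6) + C3*airybi(-105^(1/3)*z/6), z)


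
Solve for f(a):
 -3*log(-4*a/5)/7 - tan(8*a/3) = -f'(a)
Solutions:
 f(a) = C1 + 3*a*log(-a)/7 - 3*a*log(5)/7 - 3*a/7 + 6*a*log(2)/7 - 3*log(cos(8*a/3))/8


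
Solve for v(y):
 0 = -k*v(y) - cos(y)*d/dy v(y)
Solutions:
 v(y) = C1*exp(k*(log(sin(y) - 1) - log(sin(y) + 1))/2)


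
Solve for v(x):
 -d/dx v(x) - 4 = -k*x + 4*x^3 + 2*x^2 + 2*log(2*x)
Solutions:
 v(x) = C1 + k*x^2/2 - x^4 - 2*x^3/3 - 2*x*log(x) - 2*x - x*log(4)


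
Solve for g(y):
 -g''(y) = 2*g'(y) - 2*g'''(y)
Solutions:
 g(y) = C1 + C2*exp(y*(1 - sqrt(17))/4) + C3*exp(y*(1 + sqrt(17))/4)


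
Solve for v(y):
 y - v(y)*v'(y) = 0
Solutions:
 v(y) = -sqrt(C1 + y^2)
 v(y) = sqrt(C1 + y^2)


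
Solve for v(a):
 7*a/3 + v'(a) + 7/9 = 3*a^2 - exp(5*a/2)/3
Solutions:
 v(a) = C1 + a^3 - 7*a^2/6 - 7*a/9 - 2*exp(5*a/2)/15


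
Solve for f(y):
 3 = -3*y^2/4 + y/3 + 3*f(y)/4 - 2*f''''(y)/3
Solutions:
 f(y) = C1*exp(-2^(1/4)*sqrt(3)*y/2) + C2*exp(2^(1/4)*sqrt(3)*y/2) + C3*sin(2^(1/4)*sqrt(3)*y/2) + C4*cos(2^(1/4)*sqrt(3)*y/2) + y^2 - 4*y/9 + 4


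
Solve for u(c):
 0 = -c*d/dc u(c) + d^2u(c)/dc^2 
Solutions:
 u(c) = C1 + C2*erfi(sqrt(2)*c/2)


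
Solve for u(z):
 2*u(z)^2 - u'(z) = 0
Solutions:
 u(z) = -1/(C1 + 2*z)


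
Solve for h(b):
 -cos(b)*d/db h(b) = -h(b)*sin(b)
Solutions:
 h(b) = C1/cos(b)


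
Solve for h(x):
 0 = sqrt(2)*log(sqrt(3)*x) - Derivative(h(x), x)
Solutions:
 h(x) = C1 + sqrt(2)*x*log(x) - sqrt(2)*x + sqrt(2)*x*log(3)/2


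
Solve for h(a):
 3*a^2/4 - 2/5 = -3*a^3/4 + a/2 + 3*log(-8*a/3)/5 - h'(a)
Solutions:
 h(a) = C1 - 3*a^4/16 - a^3/4 + a^2/4 + 3*a*log(-a)/5 + a*(-3*log(3) - 1 + 9*log(2))/5


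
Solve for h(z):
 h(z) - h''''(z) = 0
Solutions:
 h(z) = C1*exp(-z) + C2*exp(z) + C3*sin(z) + C4*cos(z)


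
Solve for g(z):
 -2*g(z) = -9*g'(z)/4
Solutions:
 g(z) = C1*exp(8*z/9)


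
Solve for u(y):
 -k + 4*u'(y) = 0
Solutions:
 u(y) = C1 + k*y/4


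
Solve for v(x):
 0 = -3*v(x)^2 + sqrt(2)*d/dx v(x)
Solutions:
 v(x) = -2/(C1 + 3*sqrt(2)*x)


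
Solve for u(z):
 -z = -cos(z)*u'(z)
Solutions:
 u(z) = C1 + Integral(z/cos(z), z)


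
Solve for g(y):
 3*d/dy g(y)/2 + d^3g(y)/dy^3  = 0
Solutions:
 g(y) = C1 + C2*sin(sqrt(6)*y/2) + C3*cos(sqrt(6)*y/2)


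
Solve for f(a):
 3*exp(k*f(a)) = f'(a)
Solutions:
 f(a) = Piecewise((log(-1/(C1*k + 3*a*k))/k, Ne(k, 0)), (nan, True))
 f(a) = Piecewise((C1 + 3*a, Eq(k, 0)), (nan, True))


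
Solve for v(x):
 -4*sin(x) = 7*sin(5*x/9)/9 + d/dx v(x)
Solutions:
 v(x) = C1 + 7*cos(5*x/9)/5 + 4*cos(x)


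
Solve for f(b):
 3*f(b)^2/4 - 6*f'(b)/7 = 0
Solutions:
 f(b) = -8/(C1 + 7*b)


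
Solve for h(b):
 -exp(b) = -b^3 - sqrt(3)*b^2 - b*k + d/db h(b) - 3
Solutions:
 h(b) = C1 + b^4/4 + sqrt(3)*b^3/3 + b^2*k/2 + 3*b - exp(b)


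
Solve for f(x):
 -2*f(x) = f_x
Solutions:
 f(x) = C1*exp(-2*x)


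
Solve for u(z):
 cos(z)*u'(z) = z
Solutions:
 u(z) = C1 + Integral(z/cos(z), z)


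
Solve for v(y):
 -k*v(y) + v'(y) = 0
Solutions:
 v(y) = C1*exp(k*y)


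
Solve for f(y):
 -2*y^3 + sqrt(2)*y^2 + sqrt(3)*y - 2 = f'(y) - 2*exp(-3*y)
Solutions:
 f(y) = C1 - y^4/2 + sqrt(2)*y^3/3 + sqrt(3)*y^2/2 - 2*y - 2*exp(-3*y)/3


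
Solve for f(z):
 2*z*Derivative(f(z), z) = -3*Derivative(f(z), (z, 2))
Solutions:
 f(z) = C1 + C2*erf(sqrt(3)*z/3)


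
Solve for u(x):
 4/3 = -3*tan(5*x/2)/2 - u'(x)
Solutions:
 u(x) = C1 - 4*x/3 + 3*log(cos(5*x/2))/5


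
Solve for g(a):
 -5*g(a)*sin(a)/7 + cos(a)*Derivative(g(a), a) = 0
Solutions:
 g(a) = C1/cos(a)^(5/7)


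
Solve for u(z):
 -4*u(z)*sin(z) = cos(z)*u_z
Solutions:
 u(z) = C1*cos(z)^4


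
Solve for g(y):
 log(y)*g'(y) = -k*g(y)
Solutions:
 g(y) = C1*exp(-k*li(y))


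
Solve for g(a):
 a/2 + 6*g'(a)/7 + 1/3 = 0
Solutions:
 g(a) = C1 - 7*a^2/24 - 7*a/18


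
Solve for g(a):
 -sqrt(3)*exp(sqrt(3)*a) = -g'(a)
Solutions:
 g(a) = C1 + exp(sqrt(3)*a)


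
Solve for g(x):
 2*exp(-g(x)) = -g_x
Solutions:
 g(x) = log(C1 - 2*x)


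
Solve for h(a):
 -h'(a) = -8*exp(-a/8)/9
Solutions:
 h(a) = C1 - 64*exp(-a/8)/9


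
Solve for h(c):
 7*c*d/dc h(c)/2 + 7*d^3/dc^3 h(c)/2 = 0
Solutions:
 h(c) = C1 + Integral(C2*airyai(-c) + C3*airybi(-c), c)


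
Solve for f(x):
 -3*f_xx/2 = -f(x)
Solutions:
 f(x) = C1*exp(-sqrt(6)*x/3) + C2*exp(sqrt(6)*x/3)


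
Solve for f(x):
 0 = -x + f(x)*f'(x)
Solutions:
 f(x) = -sqrt(C1 + x^2)
 f(x) = sqrt(C1 + x^2)


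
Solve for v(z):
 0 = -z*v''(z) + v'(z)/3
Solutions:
 v(z) = C1 + C2*z^(4/3)


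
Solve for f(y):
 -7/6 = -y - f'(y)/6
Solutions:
 f(y) = C1 - 3*y^2 + 7*y


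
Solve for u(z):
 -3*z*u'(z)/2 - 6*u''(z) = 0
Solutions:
 u(z) = C1 + C2*erf(sqrt(2)*z/4)


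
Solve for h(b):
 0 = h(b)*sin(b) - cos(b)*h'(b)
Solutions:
 h(b) = C1/cos(b)


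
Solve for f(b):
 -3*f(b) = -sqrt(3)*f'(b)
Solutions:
 f(b) = C1*exp(sqrt(3)*b)


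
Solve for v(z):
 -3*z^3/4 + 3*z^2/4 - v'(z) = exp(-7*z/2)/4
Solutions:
 v(z) = C1 - 3*z^4/16 + z^3/4 + exp(-7*z/2)/14


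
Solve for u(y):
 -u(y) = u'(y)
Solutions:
 u(y) = C1*exp(-y)


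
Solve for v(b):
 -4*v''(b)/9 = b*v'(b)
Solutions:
 v(b) = C1 + C2*erf(3*sqrt(2)*b/4)


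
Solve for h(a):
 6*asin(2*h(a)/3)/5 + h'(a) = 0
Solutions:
 Integral(1/asin(2*_y/3), (_y, h(a))) = C1 - 6*a/5


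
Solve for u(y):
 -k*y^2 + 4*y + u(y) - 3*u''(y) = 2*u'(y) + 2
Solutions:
 u(y) = C1*exp(-y) + C2*exp(y/3) + k*y^2 + 4*k*y + 14*k - 4*y - 6


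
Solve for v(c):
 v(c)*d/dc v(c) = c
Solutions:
 v(c) = -sqrt(C1 + c^2)
 v(c) = sqrt(C1 + c^2)


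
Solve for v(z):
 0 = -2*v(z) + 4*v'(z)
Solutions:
 v(z) = C1*exp(z/2)


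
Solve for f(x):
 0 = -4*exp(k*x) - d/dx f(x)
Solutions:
 f(x) = C1 - 4*exp(k*x)/k


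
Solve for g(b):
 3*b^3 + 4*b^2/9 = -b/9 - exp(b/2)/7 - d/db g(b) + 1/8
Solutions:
 g(b) = C1 - 3*b^4/4 - 4*b^3/27 - b^2/18 + b/8 - 2*exp(b/2)/7


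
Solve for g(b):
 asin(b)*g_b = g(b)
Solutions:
 g(b) = C1*exp(Integral(1/asin(b), b))


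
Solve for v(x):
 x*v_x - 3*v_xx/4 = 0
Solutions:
 v(x) = C1 + C2*erfi(sqrt(6)*x/3)


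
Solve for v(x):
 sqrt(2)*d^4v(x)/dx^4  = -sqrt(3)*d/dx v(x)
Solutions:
 v(x) = C1 + C4*exp(-2^(5/6)*3^(1/6)*x/2) + (C2*sin(2^(5/6)*3^(2/3)*x/4) + C3*cos(2^(5/6)*3^(2/3)*x/4))*exp(2^(5/6)*3^(1/6)*x/4)


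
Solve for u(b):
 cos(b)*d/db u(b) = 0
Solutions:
 u(b) = C1


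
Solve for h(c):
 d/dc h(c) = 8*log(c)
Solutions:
 h(c) = C1 + 8*c*log(c) - 8*c


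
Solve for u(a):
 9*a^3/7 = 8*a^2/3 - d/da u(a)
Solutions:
 u(a) = C1 - 9*a^4/28 + 8*a^3/9


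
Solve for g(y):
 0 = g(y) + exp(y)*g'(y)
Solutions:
 g(y) = C1*exp(exp(-y))


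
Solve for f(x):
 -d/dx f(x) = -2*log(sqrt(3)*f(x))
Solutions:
 -Integral(1/(2*log(_y) + log(3)), (_y, f(x))) = C1 - x


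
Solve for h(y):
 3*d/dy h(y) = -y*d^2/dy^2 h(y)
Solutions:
 h(y) = C1 + C2/y^2


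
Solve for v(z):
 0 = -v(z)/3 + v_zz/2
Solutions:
 v(z) = C1*exp(-sqrt(6)*z/3) + C2*exp(sqrt(6)*z/3)


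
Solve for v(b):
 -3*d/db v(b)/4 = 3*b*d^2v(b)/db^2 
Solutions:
 v(b) = C1 + C2*b^(3/4)


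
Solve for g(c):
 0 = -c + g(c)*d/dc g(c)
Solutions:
 g(c) = -sqrt(C1 + c^2)
 g(c) = sqrt(C1 + c^2)


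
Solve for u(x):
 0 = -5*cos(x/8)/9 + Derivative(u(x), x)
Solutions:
 u(x) = C1 + 40*sin(x/8)/9


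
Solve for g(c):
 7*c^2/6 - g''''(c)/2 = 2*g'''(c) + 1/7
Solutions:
 g(c) = C1 + C2*c + C3*c^2 + C4*exp(-4*c) + 7*c^5/720 - 7*c^4/576 + c^3/4032


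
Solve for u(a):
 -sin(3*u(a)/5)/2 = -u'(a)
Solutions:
 -a/2 + 5*log(cos(3*u(a)/5) - 1)/6 - 5*log(cos(3*u(a)/5) + 1)/6 = C1


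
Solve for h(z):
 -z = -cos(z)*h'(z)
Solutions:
 h(z) = C1 + Integral(z/cos(z), z)


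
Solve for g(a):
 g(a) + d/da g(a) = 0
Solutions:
 g(a) = C1*exp(-a)


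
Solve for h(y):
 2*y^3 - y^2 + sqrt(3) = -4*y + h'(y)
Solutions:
 h(y) = C1 + y^4/2 - y^3/3 + 2*y^2 + sqrt(3)*y


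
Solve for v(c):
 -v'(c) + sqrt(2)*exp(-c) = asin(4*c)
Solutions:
 v(c) = C1 - c*asin(4*c) - sqrt(1 - 16*c^2)/4 - sqrt(2)*exp(-c)


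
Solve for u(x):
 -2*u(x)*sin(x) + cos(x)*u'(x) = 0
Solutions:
 u(x) = C1/cos(x)^2


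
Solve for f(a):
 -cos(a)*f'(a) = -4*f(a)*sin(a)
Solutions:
 f(a) = C1/cos(a)^4


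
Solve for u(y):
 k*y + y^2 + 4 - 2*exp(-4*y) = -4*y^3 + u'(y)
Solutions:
 u(y) = C1 + k*y^2/2 + y^4 + y^3/3 + 4*y + exp(-4*y)/2


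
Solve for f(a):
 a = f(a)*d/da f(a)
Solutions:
 f(a) = -sqrt(C1 + a^2)
 f(a) = sqrt(C1 + a^2)


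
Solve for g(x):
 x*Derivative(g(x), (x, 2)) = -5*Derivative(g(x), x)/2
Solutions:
 g(x) = C1 + C2/x^(3/2)


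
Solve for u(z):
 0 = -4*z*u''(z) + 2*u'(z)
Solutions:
 u(z) = C1 + C2*z^(3/2)


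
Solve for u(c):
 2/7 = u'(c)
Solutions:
 u(c) = C1 + 2*c/7


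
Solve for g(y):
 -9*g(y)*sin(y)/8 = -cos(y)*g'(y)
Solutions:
 g(y) = C1/cos(y)^(9/8)


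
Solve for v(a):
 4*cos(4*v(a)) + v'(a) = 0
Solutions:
 v(a) = -asin((C1 + exp(32*a))/(C1 - exp(32*a)))/4 + pi/4
 v(a) = asin((C1 + exp(32*a))/(C1 - exp(32*a)))/4


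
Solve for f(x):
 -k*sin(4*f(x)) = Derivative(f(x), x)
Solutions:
 f(x) = -acos((-C1 - exp(8*k*x))/(C1 - exp(8*k*x)))/4 + pi/2
 f(x) = acos((-C1 - exp(8*k*x))/(C1 - exp(8*k*x)))/4


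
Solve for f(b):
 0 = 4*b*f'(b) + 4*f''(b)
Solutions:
 f(b) = C1 + C2*erf(sqrt(2)*b/2)


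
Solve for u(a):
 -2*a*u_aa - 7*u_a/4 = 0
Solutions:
 u(a) = C1 + C2*a^(1/8)


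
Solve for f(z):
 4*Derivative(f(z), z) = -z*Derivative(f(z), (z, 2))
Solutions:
 f(z) = C1 + C2/z^3


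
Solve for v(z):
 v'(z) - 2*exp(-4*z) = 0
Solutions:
 v(z) = C1 - exp(-4*z)/2


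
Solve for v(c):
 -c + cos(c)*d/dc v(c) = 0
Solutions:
 v(c) = C1 + Integral(c/cos(c), c)


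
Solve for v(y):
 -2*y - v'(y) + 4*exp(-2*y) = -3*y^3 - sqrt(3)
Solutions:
 v(y) = C1 + 3*y^4/4 - y^2 + sqrt(3)*y - 2*exp(-2*y)


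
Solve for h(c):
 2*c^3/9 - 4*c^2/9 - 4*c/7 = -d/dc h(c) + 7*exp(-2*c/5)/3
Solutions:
 h(c) = C1 - c^4/18 + 4*c^3/27 + 2*c^2/7 - 35*exp(-2*c/5)/6


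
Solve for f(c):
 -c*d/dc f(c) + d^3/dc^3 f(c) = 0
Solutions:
 f(c) = C1 + Integral(C2*airyai(c) + C3*airybi(c), c)


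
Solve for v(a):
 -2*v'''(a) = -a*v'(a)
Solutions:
 v(a) = C1 + Integral(C2*airyai(2^(2/3)*a/2) + C3*airybi(2^(2/3)*a/2), a)


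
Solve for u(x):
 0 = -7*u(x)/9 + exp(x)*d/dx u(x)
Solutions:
 u(x) = C1*exp(-7*exp(-x)/9)


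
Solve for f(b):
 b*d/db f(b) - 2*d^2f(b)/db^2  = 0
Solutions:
 f(b) = C1 + C2*erfi(b/2)


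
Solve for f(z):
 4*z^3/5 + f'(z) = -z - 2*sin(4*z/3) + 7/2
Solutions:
 f(z) = C1 - z^4/5 - z^2/2 + 7*z/2 + 3*cos(4*z/3)/2


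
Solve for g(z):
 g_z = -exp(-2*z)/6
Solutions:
 g(z) = C1 + exp(-2*z)/12


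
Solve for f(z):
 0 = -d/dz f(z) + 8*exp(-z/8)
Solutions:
 f(z) = C1 - 64*exp(-z/8)


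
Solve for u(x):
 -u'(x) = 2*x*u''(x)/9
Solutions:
 u(x) = C1 + C2/x^(7/2)


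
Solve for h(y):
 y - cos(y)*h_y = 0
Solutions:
 h(y) = C1 + Integral(y/cos(y), y)


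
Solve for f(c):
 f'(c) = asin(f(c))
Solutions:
 Integral(1/asin(_y), (_y, f(c))) = C1 + c


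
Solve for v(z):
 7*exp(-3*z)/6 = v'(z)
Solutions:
 v(z) = C1 - 7*exp(-3*z)/18


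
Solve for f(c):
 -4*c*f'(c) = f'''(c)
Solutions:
 f(c) = C1 + Integral(C2*airyai(-2^(2/3)*c) + C3*airybi(-2^(2/3)*c), c)


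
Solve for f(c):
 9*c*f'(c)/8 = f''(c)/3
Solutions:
 f(c) = C1 + C2*erfi(3*sqrt(3)*c/4)


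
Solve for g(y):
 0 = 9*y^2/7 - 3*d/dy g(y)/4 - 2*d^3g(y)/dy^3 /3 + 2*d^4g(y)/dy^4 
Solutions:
 g(y) = C1 + C2*exp(y*(-2^(2/3)*(27*sqrt(6657) + 2203)^(1/3) - 8*2^(1/3)/(27*sqrt(6657) + 2203)^(1/3) + 8)/72)*sin(2^(1/3)*sqrt(3)*y*(-2^(1/3)*(27*sqrt(6657) + 2203)^(1/3) + 8/(27*sqrt(6657) + 2203)^(1/3))/72) + C3*exp(y*(-2^(2/3)*(27*sqrt(6657) + 2203)^(1/3) - 8*2^(1/3)/(27*sqrt(6657) + 2203)^(1/3) + 8)/72)*cos(2^(1/3)*sqrt(3)*y*(-2^(1/3)*(27*sqrt(6657) + 2203)^(1/3) + 8/(27*sqrt(6657) + 2203)^(1/3))/72) + C4*exp(y*(8*2^(1/3)/(27*sqrt(6657) + 2203)^(1/3) + 4 + 2^(2/3)*(27*sqrt(6657) + 2203)^(1/3))/36) + 4*y^3/7 - 64*y/21


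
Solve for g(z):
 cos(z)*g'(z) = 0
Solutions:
 g(z) = C1


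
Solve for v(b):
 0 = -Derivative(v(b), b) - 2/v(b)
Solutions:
 v(b) = -sqrt(C1 - 4*b)
 v(b) = sqrt(C1 - 4*b)


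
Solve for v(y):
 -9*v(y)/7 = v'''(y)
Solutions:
 v(y) = C3*exp(-21^(2/3)*y/7) + (C1*sin(3*3^(1/6)*7^(2/3)*y/14) + C2*cos(3*3^(1/6)*7^(2/3)*y/14))*exp(21^(2/3)*y/14)


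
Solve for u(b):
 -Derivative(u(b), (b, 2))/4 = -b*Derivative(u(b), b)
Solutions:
 u(b) = C1 + C2*erfi(sqrt(2)*b)


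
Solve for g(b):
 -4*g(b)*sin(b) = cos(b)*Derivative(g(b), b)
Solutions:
 g(b) = C1*cos(b)^4


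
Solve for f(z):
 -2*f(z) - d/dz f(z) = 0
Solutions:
 f(z) = C1*exp(-2*z)


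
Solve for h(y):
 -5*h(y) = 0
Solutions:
 h(y) = 0


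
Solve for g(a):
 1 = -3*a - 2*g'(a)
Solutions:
 g(a) = C1 - 3*a^2/4 - a/2


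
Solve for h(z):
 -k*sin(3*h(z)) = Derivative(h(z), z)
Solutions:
 h(z) = -acos((-C1 - exp(6*k*z))/(C1 - exp(6*k*z)))/3 + 2*pi/3
 h(z) = acos((-C1 - exp(6*k*z))/(C1 - exp(6*k*z)))/3


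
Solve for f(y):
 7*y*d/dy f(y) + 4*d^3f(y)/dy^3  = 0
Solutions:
 f(y) = C1 + Integral(C2*airyai(-14^(1/3)*y/2) + C3*airybi(-14^(1/3)*y/2), y)


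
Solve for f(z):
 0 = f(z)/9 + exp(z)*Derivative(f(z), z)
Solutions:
 f(z) = C1*exp(exp(-z)/9)


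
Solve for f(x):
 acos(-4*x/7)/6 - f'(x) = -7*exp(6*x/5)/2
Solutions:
 f(x) = C1 + x*acos(-4*x/7)/6 + sqrt(49 - 16*x^2)/24 + 35*exp(6*x/5)/12


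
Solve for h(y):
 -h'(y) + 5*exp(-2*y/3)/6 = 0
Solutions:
 h(y) = C1 - 5*exp(-2*y/3)/4


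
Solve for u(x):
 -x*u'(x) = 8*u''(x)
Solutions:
 u(x) = C1 + C2*erf(x/4)


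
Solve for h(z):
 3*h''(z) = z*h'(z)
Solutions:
 h(z) = C1 + C2*erfi(sqrt(6)*z/6)


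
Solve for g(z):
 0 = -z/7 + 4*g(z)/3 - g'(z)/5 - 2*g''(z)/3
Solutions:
 g(z) = C1*exp(z*(-3 + sqrt(809))/20) + C2*exp(-z*(3 + sqrt(809))/20) + 3*z/28 + 9/560


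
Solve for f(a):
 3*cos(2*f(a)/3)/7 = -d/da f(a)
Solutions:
 3*a/7 - 3*log(sin(2*f(a)/3) - 1)/4 + 3*log(sin(2*f(a)/3) + 1)/4 = C1


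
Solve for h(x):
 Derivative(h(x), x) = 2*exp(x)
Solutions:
 h(x) = C1 + 2*exp(x)


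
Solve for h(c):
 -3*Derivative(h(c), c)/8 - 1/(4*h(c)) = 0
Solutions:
 h(c) = -sqrt(C1 - 12*c)/3
 h(c) = sqrt(C1 - 12*c)/3


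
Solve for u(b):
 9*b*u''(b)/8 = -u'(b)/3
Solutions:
 u(b) = C1 + C2*b^(19/27)


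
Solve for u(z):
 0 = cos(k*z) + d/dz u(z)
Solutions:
 u(z) = C1 - sin(k*z)/k


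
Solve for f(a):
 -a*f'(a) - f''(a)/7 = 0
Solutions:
 f(a) = C1 + C2*erf(sqrt(14)*a/2)


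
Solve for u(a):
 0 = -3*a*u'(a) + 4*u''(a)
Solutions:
 u(a) = C1 + C2*erfi(sqrt(6)*a/4)


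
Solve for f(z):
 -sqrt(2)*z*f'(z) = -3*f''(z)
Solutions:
 f(z) = C1 + C2*erfi(2^(3/4)*sqrt(3)*z/6)


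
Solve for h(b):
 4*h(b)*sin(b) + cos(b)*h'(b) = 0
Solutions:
 h(b) = C1*cos(b)^4


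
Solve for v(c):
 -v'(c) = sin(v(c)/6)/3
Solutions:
 c/3 + 3*log(cos(v(c)/6) - 1) - 3*log(cos(v(c)/6) + 1) = C1


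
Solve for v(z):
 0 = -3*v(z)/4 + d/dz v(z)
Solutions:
 v(z) = C1*exp(3*z/4)


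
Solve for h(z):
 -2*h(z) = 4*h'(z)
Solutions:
 h(z) = C1*exp(-z/2)


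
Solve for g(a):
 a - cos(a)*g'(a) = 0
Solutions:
 g(a) = C1 + Integral(a/cos(a), a)


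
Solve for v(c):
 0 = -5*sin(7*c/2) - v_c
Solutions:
 v(c) = C1 + 10*cos(7*c/2)/7


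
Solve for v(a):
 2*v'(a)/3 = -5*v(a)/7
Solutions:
 v(a) = C1*exp(-15*a/14)


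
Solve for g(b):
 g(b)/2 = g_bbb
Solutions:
 g(b) = C3*exp(2^(2/3)*b/2) + (C1*sin(2^(2/3)*sqrt(3)*b/4) + C2*cos(2^(2/3)*sqrt(3)*b/4))*exp(-2^(2/3)*b/4)


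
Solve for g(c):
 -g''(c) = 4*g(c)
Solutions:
 g(c) = C1*sin(2*c) + C2*cos(2*c)


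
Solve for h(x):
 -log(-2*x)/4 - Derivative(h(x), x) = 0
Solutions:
 h(x) = C1 - x*log(-x)/4 + x*(1 - log(2))/4


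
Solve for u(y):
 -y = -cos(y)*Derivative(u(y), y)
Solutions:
 u(y) = C1 + Integral(y/cos(y), y)


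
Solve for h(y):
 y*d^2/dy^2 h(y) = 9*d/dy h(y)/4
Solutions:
 h(y) = C1 + C2*y^(13/4)


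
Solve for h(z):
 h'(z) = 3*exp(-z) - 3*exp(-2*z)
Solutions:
 h(z) = C1 - 3*exp(-z) + 3*exp(-2*z)/2


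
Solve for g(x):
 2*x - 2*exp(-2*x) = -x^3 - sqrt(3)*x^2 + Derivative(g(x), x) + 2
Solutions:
 g(x) = C1 + x^4/4 + sqrt(3)*x^3/3 + x^2 - 2*x + exp(-2*x)


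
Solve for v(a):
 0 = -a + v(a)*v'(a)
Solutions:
 v(a) = -sqrt(C1 + a^2)
 v(a) = sqrt(C1 + a^2)


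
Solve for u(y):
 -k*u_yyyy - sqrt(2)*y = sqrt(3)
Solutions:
 u(y) = C1 + C2*y + C3*y^2 + C4*y^3 - sqrt(2)*y^5/(120*k) - sqrt(3)*y^4/(24*k)


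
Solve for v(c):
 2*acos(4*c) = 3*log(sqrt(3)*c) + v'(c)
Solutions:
 v(c) = C1 - 3*c*log(c) + 2*c*acos(4*c) - 3*c*log(3)/2 + 3*c - sqrt(1 - 16*c^2)/2


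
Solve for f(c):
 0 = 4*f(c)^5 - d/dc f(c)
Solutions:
 f(c) = -(-1/(C1 + 16*c))^(1/4)
 f(c) = (-1/(C1 + 16*c))^(1/4)
 f(c) = -I*(-1/(C1 + 16*c))^(1/4)
 f(c) = I*(-1/(C1 + 16*c))^(1/4)


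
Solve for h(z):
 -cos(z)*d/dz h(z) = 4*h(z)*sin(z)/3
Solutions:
 h(z) = C1*cos(z)^(4/3)


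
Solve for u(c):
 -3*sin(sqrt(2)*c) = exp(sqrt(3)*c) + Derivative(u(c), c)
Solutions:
 u(c) = C1 - sqrt(3)*exp(sqrt(3)*c)/3 + 3*sqrt(2)*cos(sqrt(2)*c)/2


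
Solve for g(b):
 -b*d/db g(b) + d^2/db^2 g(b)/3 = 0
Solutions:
 g(b) = C1 + C2*erfi(sqrt(6)*b/2)


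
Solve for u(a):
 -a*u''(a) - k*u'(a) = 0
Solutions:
 u(a) = C1 + a^(1 - re(k))*(C2*sin(log(a)*Abs(im(k))) + C3*cos(log(a)*im(k)))


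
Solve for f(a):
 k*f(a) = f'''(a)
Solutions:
 f(a) = C1*exp(a*k^(1/3)) + C2*exp(a*k^(1/3)*(-1 + sqrt(3)*I)/2) + C3*exp(-a*k^(1/3)*(1 + sqrt(3)*I)/2)


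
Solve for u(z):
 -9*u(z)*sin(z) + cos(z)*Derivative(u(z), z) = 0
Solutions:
 u(z) = C1/cos(z)^9


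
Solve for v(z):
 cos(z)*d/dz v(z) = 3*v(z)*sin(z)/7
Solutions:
 v(z) = C1/cos(z)^(3/7)


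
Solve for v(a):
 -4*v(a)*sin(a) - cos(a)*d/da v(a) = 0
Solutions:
 v(a) = C1*cos(a)^4


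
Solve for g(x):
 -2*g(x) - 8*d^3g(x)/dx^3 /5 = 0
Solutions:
 g(x) = C3*exp(-10^(1/3)*x/2) + (C1*sin(10^(1/3)*sqrt(3)*x/4) + C2*cos(10^(1/3)*sqrt(3)*x/4))*exp(10^(1/3)*x/4)


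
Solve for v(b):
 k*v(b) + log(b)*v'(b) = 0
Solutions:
 v(b) = C1*exp(-k*li(b))


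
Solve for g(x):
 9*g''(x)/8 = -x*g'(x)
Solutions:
 g(x) = C1 + C2*erf(2*x/3)


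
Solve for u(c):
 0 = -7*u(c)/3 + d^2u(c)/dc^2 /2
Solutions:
 u(c) = C1*exp(-sqrt(42)*c/3) + C2*exp(sqrt(42)*c/3)


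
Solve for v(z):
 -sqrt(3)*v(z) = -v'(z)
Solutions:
 v(z) = C1*exp(sqrt(3)*z)


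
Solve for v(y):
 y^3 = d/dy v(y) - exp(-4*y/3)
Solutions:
 v(y) = C1 + y^4/4 - 3*exp(-4*y/3)/4


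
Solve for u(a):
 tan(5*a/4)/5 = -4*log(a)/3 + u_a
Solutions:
 u(a) = C1 + 4*a*log(a)/3 - 4*a/3 - 4*log(cos(5*a/4))/25


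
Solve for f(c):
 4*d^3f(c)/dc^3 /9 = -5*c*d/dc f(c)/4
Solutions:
 f(c) = C1 + Integral(C2*airyai(-2^(2/3)*45^(1/3)*c/4) + C3*airybi(-2^(2/3)*45^(1/3)*c/4), c)


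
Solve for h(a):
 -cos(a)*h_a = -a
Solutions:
 h(a) = C1 + Integral(a/cos(a), a)


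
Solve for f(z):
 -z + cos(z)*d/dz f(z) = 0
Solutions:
 f(z) = C1 + Integral(z/cos(z), z)


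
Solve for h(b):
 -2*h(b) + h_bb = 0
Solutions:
 h(b) = C1*exp(-sqrt(2)*b) + C2*exp(sqrt(2)*b)


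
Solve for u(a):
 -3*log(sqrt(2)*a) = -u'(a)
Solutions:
 u(a) = C1 + 3*a*log(a) - 3*a + 3*a*log(2)/2


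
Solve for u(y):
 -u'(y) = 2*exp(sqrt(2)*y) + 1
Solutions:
 u(y) = C1 - y - sqrt(2)*exp(sqrt(2)*y)


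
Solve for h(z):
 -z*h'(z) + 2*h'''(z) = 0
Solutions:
 h(z) = C1 + Integral(C2*airyai(2^(2/3)*z/2) + C3*airybi(2^(2/3)*z/2), z)


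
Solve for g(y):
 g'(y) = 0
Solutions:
 g(y) = C1


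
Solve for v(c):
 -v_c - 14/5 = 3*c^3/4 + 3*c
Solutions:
 v(c) = C1 - 3*c^4/16 - 3*c^2/2 - 14*c/5


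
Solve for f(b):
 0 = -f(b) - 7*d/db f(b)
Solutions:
 f(b) = C1*exp(-b/7)


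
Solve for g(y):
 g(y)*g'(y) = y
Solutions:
 g(y) = -sqrt(C1 + y^2)
 g(y) = sqrt(C1 + y^2)


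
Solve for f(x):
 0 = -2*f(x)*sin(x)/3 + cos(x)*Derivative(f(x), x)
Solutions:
 f(x) = C1/cos(x)^(2/3)


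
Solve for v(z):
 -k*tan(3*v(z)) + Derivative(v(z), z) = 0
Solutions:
 v(z) = -asin(C1*exp(3*k*z))/3 + pi/3
 v(z) = asin(C1*exp(3*k*z))/3


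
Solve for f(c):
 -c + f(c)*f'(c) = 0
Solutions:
 f(c) = -sqrt(C1 + c^2)
 f(c) = sqrt(C1 + c^2)


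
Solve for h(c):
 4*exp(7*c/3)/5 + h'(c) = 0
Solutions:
 h(c) = C1 - 12*exp(7*c/3)/35


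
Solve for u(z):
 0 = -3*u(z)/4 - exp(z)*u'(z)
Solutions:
 u(z) = C1*exp(3*exp(-z)/4)


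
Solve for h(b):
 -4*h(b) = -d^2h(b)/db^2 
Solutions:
 h(b) = C1*exp(-2*b) + C2*exp(2*b)


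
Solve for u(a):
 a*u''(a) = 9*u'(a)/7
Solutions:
 u(a) = C1 + C2*a^(16/7)


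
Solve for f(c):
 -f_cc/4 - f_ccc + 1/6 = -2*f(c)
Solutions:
 f(c) = C1*exp(-c*((24*sqrt(5178) + 1727)^(-1/3) + 2 + (24*sqrt(5178) + 1727)^(1/3))/24)*sin(sqrt(3)*c*(-(24*sqrt(5178) + 1727)^(1/3) + (24*sqrt(5178) + 1727)^(-1/3))/24) + C2*exp(-c*((24*sqrt(5178) + 1727)^(-1/3) + 2 + (24*sqrt(5178) + 1727)^(1/3))/24)*cos(sqrt(3)*c*(-(24*sqrt(5178) + 1727)^(1/3) + (24*sqrt(5178) + 1727)^(-1/3))/24) + C3*exp(c*(-1 + (24*sqrt(5178) + 1727)^(-1/3) + (24*sqrt(5178) + 1727)^(1/3))/12) - 1/12


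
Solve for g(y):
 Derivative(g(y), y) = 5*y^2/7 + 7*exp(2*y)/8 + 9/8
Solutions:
 g(y) = C1 + 5*y^3/21 + 9*y/8 + 7*exp(2*y)/16


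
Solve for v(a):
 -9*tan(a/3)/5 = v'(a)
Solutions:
 v(a) = C1 + 27*log(cos(a/3))/5


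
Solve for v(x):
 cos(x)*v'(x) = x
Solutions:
 v(x) = C1 + Integral(x/cos(x), x)


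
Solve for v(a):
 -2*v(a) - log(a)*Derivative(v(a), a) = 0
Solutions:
 v(a) = C1*exp(-2*li(a))


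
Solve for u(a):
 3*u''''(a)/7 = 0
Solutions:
 u(a) = C1 + C2*a + C3*a^2 + C4*a^3


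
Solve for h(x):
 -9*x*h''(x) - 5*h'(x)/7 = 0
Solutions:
 h(x) = C1 + C2*x^(58/63)


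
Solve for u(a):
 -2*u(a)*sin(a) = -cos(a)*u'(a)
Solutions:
 u(a) = C1/cos(a)^2


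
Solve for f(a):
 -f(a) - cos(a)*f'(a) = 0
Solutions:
 f(a) = C1*sqrt(sin(a) - 1)/sqrt(sin(a) + 1)


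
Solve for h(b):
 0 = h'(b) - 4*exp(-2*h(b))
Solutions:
 h(b) = log(-sqrt(C1 + 8*b))
 h(b) = log(C1 + 8*b)/2


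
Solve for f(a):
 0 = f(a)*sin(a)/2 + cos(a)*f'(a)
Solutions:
 f(a) = C1*sqrt(cos(a))


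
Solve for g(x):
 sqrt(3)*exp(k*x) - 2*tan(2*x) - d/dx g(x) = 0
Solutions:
 g(x) = C1 + sqrt(3)*Piecewise((exp(k*x)/k, Ne(k, 0)), (x, True)) + log(cos(2*x))


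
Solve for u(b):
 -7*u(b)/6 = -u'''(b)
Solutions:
 u(b) = C3*exp(6^(2/3)*7^(1/3)*b/6) + (C1*sin(2^(2/3)*3^(1/6)*7^(1/3)*b/4) + C2*cos(2^(2/3)*3^(1/6)*7^(1/3)*b/4))*exp(-6^(2/3)*7^(1/3)*b/12)


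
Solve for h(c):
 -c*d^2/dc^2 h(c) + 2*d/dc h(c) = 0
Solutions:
 h(c) = C1 + C2*c^3


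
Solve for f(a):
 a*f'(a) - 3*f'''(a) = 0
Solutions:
 f(a) = C1 + Integral(C2*airyai(3^(2/3)*a/3) + C3*airybi(3^(2/3)*a/3), a)


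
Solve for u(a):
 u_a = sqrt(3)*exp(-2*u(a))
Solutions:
 u(a) = log(-sqrt(C1 + 2*sqrt(3)*a))
 u(a) = log(C1 + 2*sqrt(3)*a)/2


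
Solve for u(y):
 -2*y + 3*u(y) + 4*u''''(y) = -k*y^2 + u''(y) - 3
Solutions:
 u(y) = -k*y^2/3 - 2*k/9 + 2*y/3 + (C1*sin(sqrt(2)*3^(1/4)*y*sin(atan(sqrt(47))/2)/2) + C2*cos(sqrt(2)*3^(1/4)*y*sin(atan(sqrt(47))/2)/2))*exp(-sqrt(2)*3^(1/4)*y*cos(atan(sqrt(47))/2)/2) + (C3*sin(sqrt(2)*3^(1/4)*y*sin(atan(sqrt(47))/2)/2) + C4*cos(sqrt(2)*3^(1/4)*y*sin(atan(sqrt(47))/2)/2))*exp(sqrt(2)*3^(1/4)*y*cos(atan(sqrt(47))/2)/2) - 1


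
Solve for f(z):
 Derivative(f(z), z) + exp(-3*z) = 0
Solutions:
 f(z) = C1 + exp(-3*z)/3


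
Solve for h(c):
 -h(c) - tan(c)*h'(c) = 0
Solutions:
 h(c) = C1/sin(c)


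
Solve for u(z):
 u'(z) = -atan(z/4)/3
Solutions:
 u(z) = C1 - z*atan(z/4)/3 + 2*log(z^2 + 16)/3


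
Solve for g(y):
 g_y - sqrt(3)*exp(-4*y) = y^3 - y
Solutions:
 g(y) = C1 + y^4/4 - y^2/2 - sqrt(3)*exp(-4*y)/4


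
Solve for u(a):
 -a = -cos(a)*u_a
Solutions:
 u(a) = C1 + Integral(a/cos(a), a)


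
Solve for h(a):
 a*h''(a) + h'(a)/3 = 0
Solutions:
 h(a) = C1 + C2*a^(2/3)


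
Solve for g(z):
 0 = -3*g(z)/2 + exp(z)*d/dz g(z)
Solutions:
 g(z) = C1*exp(-3*exp(-z)/2)


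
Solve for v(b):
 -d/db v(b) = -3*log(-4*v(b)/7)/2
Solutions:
 -2*Integral(1/(log(-_y) - log(7) + 2*log(2)), (_y, v(b)))/3 = C1 - b


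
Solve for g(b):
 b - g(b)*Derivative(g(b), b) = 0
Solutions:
 g(b) = -sqrt(C1 + b^2)
 g(b) = sqrt(C1 + b^2)


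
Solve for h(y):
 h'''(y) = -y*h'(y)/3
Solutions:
 h(y) = C1 + Integral(C2*airyai(-3^(2/3)*y/3) + C3*airybi(-3^(2/3)*y/3), y)


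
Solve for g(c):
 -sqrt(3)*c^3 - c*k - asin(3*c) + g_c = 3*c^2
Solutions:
 g(c) = C1 + sqrt(3)*c^4/4 + c^3 + c^2*k/2 + c*asin(3*c) + sqrt(1 - 9*c^2)/3


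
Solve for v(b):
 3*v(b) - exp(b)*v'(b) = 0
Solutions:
 v(b) = C1*exp(-3*exp(-b))


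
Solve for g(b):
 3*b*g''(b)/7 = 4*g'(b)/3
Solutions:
 g(b) = C1 + C2*b^(37/9)


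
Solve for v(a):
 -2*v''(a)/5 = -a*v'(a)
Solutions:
 v(a) = C1 + C2*erfi(sqrt(5)*a/2)


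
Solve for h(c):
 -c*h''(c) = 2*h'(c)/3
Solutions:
 h(c) = C1 + C2*c^(1/3)


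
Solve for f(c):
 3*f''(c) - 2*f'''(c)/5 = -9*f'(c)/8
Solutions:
 f(c) = C1 + C2*exp(3*c*(5 - sqrt(30))/4) + C3*exp(3*c*(5 + sqrt(30))/4)


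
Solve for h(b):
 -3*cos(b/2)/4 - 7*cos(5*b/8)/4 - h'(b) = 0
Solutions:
 h(b) = C1 - 3*sin(b/2)/2 - 14*sin(5*b/8)/5


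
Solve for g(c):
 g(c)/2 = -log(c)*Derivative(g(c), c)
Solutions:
 g(c) = C1*exp(-li(c)/2)


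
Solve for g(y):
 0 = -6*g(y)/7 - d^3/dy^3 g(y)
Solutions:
 g(y) = C3*exp(-6^(1/3)*7^(2/3)*y/7) + (C1*sin(2^(1/3)*3^(5/6)*7^(2/3)*y/14) + C2*cos(2^(1/3)*3^(5/6)*7^(2/3)*y/14))*exp(6^(1/3)*7^(2/3)*y/14)


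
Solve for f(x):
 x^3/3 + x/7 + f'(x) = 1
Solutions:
 f(x) = C1 - x^4/12 - x^2/14 + x


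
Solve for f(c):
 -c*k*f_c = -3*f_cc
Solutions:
 f(c) = Piecewise((-sqrt(6)*sqrt(pi)*C1*erf(sqrt(6)*c*sqrt(-k)/6)/(2*sqrt(-k)) - C2, (k > 0) | (k < 0)), (-C1*c - C2, True))


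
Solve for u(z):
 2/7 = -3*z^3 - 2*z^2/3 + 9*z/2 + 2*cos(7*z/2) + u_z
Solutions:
 u(z) = C1 + 3*z^4/4 + 2*z^3/9 - 9*z^2/4 + 2*z/7 - 4*sin(7*z/2)/7


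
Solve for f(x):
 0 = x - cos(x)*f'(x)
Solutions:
 f(x) = C1 + Integral(x/cos(x), x)


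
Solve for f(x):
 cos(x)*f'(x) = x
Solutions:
 f(x) = C1 + Integral(x/cos(x), x)


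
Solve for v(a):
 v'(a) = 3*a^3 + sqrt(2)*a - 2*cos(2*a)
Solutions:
 v(a) = C1 + 3*a^4/4 + sqrt(2)*a^2/2 - sin(2*a)


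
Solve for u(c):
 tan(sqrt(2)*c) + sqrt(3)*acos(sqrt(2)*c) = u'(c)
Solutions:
 u(c) = C1 + sqrt(3)*(c*acos(sqrt(2)*c) - sqrt(2)*sqrt(1 - 2*c^2)/2) - sqrt(2)*log(cos(sqrt(2)*c))/2


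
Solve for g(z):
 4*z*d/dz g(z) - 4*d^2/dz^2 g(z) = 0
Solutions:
 g(z) = C1 + C2*erfi(sqrt(2)*z/2)


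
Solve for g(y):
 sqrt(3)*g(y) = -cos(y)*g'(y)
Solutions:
 g(y) = C1*(sin(y) - 1)^(sqrt(3)/2)/(sin(y) + 1)^(sqrt(3)/2)


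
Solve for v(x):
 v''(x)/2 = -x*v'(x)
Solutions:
 v(x) = C1 + C2*erf(x)


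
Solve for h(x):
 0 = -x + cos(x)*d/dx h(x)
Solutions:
 h(x) = C1 + Integral(x/cos(x), x)


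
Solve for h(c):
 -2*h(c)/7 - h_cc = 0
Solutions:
 h(c) = C1*sin(sqrt(14)*c/7) + C2*cos(sqrt(14)*c/7)


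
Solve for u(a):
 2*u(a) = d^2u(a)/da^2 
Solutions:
 u(a) = C1*exp(-sqrt(2)*a) + C2*exp(sqrt(2)*a)


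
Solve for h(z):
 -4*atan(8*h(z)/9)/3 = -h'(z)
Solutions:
 Integral(1/atan(8*_y/9), (_y, h(z))) = C1 + 4*z/3


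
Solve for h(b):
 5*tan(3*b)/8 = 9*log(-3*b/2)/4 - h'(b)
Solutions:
 h(b) = C1 + 9*b*log(-b)/4 - 9*b/4 - 9*b*log(2)/4 + 9*b*log(3)/4 + 5*log(cos(3*b))/24


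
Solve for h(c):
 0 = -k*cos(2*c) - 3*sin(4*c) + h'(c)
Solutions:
 h(c) = C1 + k*sin(2*c)/2 - 3*cos(4*c)/4


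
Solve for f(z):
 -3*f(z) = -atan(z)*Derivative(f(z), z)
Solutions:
 f(z) = C1*exp(3*Integral(1/atan(z), z))


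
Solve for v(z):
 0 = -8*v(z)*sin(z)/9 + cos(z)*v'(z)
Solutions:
 v(z) = C1/cos(z)^(8/9)


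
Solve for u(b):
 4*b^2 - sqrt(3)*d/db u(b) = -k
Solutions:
 u(b) = C1 + 4*sqrt(3)*b^3/9 + sqrt(3)*b*k/3


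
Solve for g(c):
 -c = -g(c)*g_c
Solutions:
 g(c) = -sqrt(C1 + c^2)
 g(c) = sqrt(C1 + c^2)


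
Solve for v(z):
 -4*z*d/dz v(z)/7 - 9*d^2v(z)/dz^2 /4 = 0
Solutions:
 v(z) = C1 + C2*erf(2*sqrt(14)*z/21)


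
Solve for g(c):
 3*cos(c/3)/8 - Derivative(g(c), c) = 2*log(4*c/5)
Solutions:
 g(c) = C1 - 2*c*log(c) - 4*c*log(2) + 2*c + 2*c*log(5) + 9*sin(c/3)/8


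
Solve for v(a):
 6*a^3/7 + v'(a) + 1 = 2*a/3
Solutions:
 v(a) = C1 - 3*a^4/14 + a^2/3 - a


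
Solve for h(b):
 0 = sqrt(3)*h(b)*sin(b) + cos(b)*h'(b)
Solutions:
 h(b) = C1*cos(b)^(sqrt(3))


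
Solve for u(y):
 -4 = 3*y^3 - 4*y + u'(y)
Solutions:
 u(y) = C1 - 3*y^4/4 + 2*y^2 - 4*y


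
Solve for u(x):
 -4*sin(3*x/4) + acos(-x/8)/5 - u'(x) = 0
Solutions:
 u(x) = C1 + x*acos(-x/8)/5 + sqrt(64 - x^2)/5 + 16*cos(3*x/4)/3


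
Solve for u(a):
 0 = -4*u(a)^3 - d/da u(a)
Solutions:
 u(a) = -sqrt(2)*sqrt(-1/(C1 - 4*a))/2
 u(a) = sqrt(2)*sqrt(-1/(C1 - 4*a))/2
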